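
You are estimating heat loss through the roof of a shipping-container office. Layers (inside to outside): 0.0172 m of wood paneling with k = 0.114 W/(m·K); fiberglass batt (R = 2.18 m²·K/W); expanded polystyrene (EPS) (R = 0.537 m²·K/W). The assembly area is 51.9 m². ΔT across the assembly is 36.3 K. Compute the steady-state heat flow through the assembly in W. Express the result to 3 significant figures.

657 W

0.0172/0.114 = 0.1509
R_total = 0.1509 + 2.18 + 0.537 = 2.868 m²·K/W
Q = A·ΔT/R = 51.9 × 36.3 / 2.868 = 656.9 W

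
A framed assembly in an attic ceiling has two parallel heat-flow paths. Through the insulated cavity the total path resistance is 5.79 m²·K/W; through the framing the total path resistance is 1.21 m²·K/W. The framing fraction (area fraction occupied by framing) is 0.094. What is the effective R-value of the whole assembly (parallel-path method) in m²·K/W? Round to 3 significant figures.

4.27 m²·K/W

U_eff = 0.906/5.79 + 0.094/1.21 = 0.1565 + 0.07769 = 0.2342
R_eff = 1/U_eff = 4.271 m²·K/W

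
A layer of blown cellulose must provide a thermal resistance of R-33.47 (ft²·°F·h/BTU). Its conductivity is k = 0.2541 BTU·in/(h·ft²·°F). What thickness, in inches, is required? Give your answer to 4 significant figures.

8.505 in

L = R × k = 33.47 × 0.2541 = 8.5047 in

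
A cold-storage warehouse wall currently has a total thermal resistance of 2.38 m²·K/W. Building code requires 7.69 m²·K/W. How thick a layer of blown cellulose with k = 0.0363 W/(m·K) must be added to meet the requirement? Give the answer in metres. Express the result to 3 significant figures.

0.193 m

ΔR = 7.69 − 2.38 = 5.31 m²·K/W
L = ΔR × k = 5.31 × 0.0363 = 0.1928 m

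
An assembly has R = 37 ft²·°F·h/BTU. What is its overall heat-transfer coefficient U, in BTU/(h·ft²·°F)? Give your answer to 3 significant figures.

U = 1/R = 1/37 = 0.02703

0.0270 BTU/(h·ft²·°F)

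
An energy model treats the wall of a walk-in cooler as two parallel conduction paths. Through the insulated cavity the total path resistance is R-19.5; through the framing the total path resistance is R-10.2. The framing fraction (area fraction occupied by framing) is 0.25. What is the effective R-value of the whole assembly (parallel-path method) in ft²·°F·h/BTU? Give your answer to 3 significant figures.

15.9 ft²·°F·h/BTU

U_eff = 0.75/19.5 + 0.25/10.2 = 0.03846 + 0.02451 = 0.06297
R_eff = 1/U_eff = 15.88 ft²·°F·h/BTU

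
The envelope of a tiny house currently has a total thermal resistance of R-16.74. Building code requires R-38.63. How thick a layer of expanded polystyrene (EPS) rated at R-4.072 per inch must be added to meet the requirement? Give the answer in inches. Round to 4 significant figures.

ΔR = 38.63 − 16.74 = 21.89 ft²·°F·h/BTU
L = ΔR / (R/in) = 21.89/4.072 = 5.3757 in

5.376 in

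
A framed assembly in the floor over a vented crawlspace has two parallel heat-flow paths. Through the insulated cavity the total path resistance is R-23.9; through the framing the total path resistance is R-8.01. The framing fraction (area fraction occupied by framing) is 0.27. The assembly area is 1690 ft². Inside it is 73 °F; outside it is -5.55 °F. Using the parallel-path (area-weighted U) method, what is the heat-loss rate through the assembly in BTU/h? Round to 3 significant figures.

8530 BTU/h

U_eff = 0.73/23.9 + 0.27/8.01 = 0.03054 + 0.03371 = 0.06425
R_eff = 1/U_eff = 15.56 ft²·°F·h/BTU
Q = 1690 × (73 − (-5.55)) / 15.56 = 8529 BTU/h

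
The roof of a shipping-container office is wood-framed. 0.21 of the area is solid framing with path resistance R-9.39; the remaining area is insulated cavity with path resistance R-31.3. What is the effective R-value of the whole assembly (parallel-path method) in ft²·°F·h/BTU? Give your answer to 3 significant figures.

21.0 ft²·°F·h/BTU

U_eff = 0.79/31.3 + 0.21/9.39 = 0.02524 + 0.02236 = 0.0476
R_eff = 1/U_eff = 21.01 ft²·°F·h/BTU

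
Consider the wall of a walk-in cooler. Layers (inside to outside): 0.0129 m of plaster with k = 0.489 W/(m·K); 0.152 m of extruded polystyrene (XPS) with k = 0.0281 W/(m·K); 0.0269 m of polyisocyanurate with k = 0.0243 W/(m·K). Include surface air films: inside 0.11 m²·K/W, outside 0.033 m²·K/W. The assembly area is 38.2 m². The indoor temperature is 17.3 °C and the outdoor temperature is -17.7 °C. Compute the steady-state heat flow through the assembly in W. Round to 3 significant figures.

200 W

0.0129/0.489 = 0.02638
0.152/0.0281 = 5.409
0.0269/0.0243 = 1.107
R_total = 0.11 + 0.02638 + 5.409 + 1.107 + 0.033 = 6.686 m²·K/W
Q = A·ΔT/R = 38.2 × (17.3 − (-17.7)) / 6.686 = 200 W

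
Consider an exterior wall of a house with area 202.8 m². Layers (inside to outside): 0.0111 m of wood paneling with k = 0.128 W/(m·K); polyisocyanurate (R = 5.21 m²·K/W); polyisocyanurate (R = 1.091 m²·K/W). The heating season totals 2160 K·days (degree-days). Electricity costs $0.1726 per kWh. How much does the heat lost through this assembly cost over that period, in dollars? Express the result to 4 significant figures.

0.0111/0.128 = 0.086719
R_total = 0.086719 + 5.21 + 1.091 = 6.3877 m²·K/W
E = A × HDD × 24 / R / 1000 = 202.8 × 2160 × 24 / 6.3877 / 1000 = 1645.8 kWh
Cost = 1645.8 × 0.1726 = $284.07

284.1 dollars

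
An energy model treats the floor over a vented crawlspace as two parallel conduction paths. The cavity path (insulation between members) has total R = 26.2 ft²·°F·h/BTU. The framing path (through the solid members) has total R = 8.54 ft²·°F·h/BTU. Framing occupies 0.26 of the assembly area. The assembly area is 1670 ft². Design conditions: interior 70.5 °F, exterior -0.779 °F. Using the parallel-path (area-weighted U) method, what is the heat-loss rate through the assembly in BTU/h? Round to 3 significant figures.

U_eff = 0.74/26.2 + 0.26/8.54 = 0.02824 + 0.03044 = 0.05869
R_eff = 1/U_eff = 17.04 ft²·°F·h/BTU
Q = 1670 × (70.5 − (-0.779)) / 17.04 = 6986 BTU/h

6990 BTU/h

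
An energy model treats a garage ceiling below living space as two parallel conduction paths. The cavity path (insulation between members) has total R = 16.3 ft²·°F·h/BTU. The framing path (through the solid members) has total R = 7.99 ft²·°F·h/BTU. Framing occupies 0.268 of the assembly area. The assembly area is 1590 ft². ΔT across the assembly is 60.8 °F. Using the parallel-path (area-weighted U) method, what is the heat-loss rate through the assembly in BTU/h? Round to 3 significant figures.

U_eff = 0.732/16.3 + 0.268/7.99 = 0.04491 + 0.03354 = 0.07845
R_eff = 1/U_eff = 12.75 ft²·°F·h/BTU
Q = 1590 × 60.8 / 12.75 = 7584 BTU/h

7580 BTU/h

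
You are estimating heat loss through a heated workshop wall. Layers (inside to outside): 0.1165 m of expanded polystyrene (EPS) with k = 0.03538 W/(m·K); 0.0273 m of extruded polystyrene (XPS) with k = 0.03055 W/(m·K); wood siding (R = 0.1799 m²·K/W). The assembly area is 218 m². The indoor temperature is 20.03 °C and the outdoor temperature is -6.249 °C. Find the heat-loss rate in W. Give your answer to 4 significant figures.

1312 W

0.1165/0.03538 = 3.2928
0.0273/0.03055 = 0.89362
R_total = 3.2928 + 0.89362 + 0.1799 = 4.3663 m²·K/W
Q = A·ΔT/R = 218 × (20.03 − (-6.249)) / 4.3663 = 1312 W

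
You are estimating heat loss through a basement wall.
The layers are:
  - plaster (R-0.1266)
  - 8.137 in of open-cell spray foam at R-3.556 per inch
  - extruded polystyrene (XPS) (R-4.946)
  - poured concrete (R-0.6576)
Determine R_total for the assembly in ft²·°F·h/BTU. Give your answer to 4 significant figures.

34.67 ft²·°F·h/BTU

8.137 × 3.556 = 28.935
R_total = 0.1266 + 28.935 + 4.946 + 0.6576 = 34.665 ft²·°F·h/BTU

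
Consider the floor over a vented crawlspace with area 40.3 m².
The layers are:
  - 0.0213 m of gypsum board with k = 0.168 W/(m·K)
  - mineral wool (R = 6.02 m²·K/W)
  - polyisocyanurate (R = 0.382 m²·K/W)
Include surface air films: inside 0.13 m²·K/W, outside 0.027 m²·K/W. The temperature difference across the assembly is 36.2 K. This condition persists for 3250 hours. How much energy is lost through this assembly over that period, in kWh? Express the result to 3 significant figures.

709 kWh

0.0213/0.168 = 0.1268
R_total = 0.13 + 0.1268 + 6.02 + 0.382 + 0.027 = 6.686 m²·K/W
Q = 40.3 × 36.2 / 6.686 = 218.2 W
E = 218.2 W × 3250 h / 1000 = 709.2 kWh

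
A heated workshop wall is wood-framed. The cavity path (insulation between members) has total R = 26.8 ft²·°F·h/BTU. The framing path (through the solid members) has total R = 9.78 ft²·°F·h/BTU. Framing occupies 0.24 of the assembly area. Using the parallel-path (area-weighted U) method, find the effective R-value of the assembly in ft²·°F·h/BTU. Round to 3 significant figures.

U_eff = 0.76/26.8 + 0.24/9.78 = 0.02836 + 0.02454 = 0.0529
R_eff = 1/U_eff = 18.9 ft²·°F·h/BTU

18.9 ft²·°F·h/BTU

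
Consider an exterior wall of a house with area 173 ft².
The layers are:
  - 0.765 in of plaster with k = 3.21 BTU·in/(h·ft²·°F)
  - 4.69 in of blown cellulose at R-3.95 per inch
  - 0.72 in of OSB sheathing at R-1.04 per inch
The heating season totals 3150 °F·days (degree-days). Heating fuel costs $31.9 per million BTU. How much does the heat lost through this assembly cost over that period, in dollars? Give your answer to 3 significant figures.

0.765/3.21 = 0.2383
4.69 × 3.95 = 18.53
0.72 × 1.04 = 0.7488
R_total = 0.2383 + 18.53 + 0.7488 = 19.51 ft²·°F·h/BTU
E = A × HDD × 24 / R = 173 × 3150 × 24 / 19.51 = 670300 BTU
Cost = 670300/10⁶ × 31.9 = $21.38

21.4 dollars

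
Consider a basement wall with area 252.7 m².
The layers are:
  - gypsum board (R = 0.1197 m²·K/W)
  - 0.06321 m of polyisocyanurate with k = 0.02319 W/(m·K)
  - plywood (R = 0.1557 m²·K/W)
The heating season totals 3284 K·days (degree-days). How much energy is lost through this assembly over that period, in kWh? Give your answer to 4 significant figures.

0.06321/0.02319 = 2.7257
R_total = 0.1197 + 2.7257 + 0.1557 = 3.0011 m²·K/W
E = A × HDD × 24 / R / 1000 = 252.7 × 3284 × 24 / 3.0011 / 1000 = 6636.4 kWh

6636 kWh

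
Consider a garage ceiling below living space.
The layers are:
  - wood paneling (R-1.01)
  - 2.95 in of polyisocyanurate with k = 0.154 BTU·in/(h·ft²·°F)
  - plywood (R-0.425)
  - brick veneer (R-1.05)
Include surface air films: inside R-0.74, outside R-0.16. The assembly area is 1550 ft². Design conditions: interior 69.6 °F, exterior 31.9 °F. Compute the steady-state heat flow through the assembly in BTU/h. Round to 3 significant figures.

2590 BTU/h

2.95/0.154 = 19.16
R_total = 0.74 + 1.01 + 19.16 + 0.425 + 1.05 + 0.16 = 22.54 ft²·°F·h/BTU
Q = A·ΔT/R = 1550 × (69.6 − 31.9) / 22.54 = 2592 BTU/h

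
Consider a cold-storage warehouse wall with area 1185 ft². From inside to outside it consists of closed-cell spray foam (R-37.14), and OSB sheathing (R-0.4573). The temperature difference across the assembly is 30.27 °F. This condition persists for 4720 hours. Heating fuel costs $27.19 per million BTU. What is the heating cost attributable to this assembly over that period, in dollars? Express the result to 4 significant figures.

R_total = 37.14 + 0.4573 = 37.597 ft²·°F·h/BTU
Q = 1185 × 30.27 / 37.597 = 954.06 BTU/h
E = 954.06 × 4720 = 4503100 BTU
Cost = 4503100/10⁶ × 27.19 = $122.44

122.4 dollars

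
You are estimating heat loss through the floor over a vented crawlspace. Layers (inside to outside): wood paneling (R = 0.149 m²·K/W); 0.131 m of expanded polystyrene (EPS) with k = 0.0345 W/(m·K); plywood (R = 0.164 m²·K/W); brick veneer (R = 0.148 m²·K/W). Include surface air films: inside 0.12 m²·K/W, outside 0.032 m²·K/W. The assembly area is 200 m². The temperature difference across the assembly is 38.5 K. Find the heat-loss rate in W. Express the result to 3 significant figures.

1750 W

0.131/0.0345 = 3.797
R_total = 0.12 + 0.149 + 3.797 + 0.164 + 0.148 + 0.032 = 4.41 m²·K/W
Q = A·ΔT/R = 200 × 38.5 / 4.41 = 1746 W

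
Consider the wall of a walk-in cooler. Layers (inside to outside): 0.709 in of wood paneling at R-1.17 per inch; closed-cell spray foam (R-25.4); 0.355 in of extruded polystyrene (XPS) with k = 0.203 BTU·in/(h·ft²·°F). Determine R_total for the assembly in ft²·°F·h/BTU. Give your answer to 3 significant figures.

28.0 ft²·°F·h/BTU

0.709 × 1.17 = 0.8295
0.355/0.203 = 1.749
R_total = 0.8295 + 25.4 + 1.749 = 27.98 ft²·°F·h/BTU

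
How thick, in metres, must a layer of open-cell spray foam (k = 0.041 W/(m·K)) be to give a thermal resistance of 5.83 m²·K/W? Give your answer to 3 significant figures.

0.239 m

L = R·k = 5.83 × 0.041 = 0.239 m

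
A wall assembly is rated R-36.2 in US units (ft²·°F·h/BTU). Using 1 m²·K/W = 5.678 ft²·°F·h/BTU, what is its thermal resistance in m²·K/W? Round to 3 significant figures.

R_SI = 36.2/5.678 = 6.375

6.38 m²·K/W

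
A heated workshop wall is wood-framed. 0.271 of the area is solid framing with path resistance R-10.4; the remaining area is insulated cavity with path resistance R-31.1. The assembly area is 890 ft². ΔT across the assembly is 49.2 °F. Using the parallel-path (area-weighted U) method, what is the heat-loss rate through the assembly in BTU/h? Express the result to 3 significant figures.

2170 BTU/h

U_eff = 0.729/31.1 + 0.271/10.4 = 0.02344 + 0.02606 = 0.0495
R_eff = 1/U_eff = 20.2 ft²·°F·h/BTU
Q = 890 × 49.2 / 20.2 = 2167 BTU/h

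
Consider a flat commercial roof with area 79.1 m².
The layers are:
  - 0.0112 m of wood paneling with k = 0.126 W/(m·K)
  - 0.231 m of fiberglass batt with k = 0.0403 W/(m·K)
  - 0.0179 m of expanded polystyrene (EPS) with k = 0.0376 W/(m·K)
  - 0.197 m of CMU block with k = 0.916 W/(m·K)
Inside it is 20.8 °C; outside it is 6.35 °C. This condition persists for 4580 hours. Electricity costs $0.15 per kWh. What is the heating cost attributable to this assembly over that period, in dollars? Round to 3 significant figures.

0.0112/0.126 = 0.08889
0.231/0.0403 = 5.732
0.0179/0.0376 = 0.4761
0.197/0.916 = 0.2151
R_total = 0.08889 + 5.732 + 0.4761 + 0.2151 = 6.512 m²·K/W
Q = 79.1 × (20.8 − 6.35) / 6.512 = 175.5 W
E = 175.5 W × 4580 h / 1000 = 803.9 kWh
Cost = 803.9 × 0.15 = $120.6

121 dollars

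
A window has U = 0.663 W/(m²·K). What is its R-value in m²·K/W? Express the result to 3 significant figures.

R = 1/U = 1/0.663 = 1.508

1.51 m²·K/W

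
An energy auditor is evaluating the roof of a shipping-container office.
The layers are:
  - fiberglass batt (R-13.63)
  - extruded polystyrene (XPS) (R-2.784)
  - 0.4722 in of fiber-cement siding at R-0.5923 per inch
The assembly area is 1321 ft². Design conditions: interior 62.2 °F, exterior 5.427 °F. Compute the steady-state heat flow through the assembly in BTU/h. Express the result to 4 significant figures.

4493 BTU/h

0.4722 × 0.5923 = 0.27968
R_total = 13.63 + 2.784 + 0.27968 = 16.694 ft²·°F·h/BTU
Q = A·ΔT/R = 1321 × (62.2 − 5.427) / 16.694 = 4492.5 BTU/h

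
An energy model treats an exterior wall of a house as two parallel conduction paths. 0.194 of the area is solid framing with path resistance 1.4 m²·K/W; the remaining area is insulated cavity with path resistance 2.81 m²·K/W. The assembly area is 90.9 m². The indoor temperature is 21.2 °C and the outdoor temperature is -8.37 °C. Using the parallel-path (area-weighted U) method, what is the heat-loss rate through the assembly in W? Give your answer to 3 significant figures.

1140 W

U_eff = 0.806/2.81 + 0.194/1.4 = 0.2868 + 0.1386 = 0.4254
R_eff = 1/U_eff = 2.351 m²·K/W
Q = 90.9 × (21.2 − (-8.37)) / 2.351 = 1143 W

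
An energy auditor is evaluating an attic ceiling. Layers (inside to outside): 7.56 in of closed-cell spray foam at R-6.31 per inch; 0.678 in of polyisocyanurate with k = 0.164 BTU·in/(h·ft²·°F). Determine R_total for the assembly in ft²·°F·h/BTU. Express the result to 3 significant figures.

7.56 × 6.31 = 47.7
0.678/0.164 = 4.134
R_total = 47.7 + 4.134 = 51.84 ft²·°F·h/BTU

51.8 ft²·°F·h/BTU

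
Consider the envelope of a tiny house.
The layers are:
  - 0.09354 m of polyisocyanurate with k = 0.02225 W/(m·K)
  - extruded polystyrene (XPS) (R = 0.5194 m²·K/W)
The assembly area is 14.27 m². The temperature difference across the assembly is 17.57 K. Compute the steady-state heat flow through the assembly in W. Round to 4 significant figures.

0.09354/0.02225 = 4.204
R_total = 4.204 + 0.5194 = 4.7234 m²·K/W
Q = A·ΔT/R = 14.27 × 17.57 / 4.7234 = 53.081 W

53.08 W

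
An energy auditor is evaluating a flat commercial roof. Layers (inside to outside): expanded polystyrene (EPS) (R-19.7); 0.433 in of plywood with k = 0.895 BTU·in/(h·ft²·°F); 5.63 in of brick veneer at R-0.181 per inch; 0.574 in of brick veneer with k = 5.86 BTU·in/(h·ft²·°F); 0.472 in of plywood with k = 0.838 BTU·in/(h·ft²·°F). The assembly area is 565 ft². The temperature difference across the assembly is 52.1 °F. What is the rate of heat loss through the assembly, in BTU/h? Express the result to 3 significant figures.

0.433/0.895 = 0.4838
5.63 × 0.181 = 1.019
0.574/5.86 = 0.09795
0.472/0.838 = 0.5632
R_total = 19.7 + 0.4838 + 1.019 + 0.09795 + 0.5632 = 21.86 ft²·°F·h/BTU
Q = A·ΔT/R = 565 × 52.1 / 21.86 = 1346 BTU/h

1350 BTU/h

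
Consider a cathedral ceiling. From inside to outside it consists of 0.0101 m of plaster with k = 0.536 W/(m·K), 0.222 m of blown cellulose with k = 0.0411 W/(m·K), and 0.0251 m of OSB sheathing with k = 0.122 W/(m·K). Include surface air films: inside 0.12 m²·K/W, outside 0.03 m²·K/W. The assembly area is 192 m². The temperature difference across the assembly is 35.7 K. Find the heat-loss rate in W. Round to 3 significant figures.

0.0101/0.536 = 0.01884
0.222/0.0411 = 5.401
0.0251/0.122 = 0.2057
R_total = 0.12 + 0.01884 + 5.401 + 0.2057 + 0.03 = 5.776 m²·K/W
Q = A·ΔT/R = 192 × 35.7 / 5.776 = 1187 W

1190 W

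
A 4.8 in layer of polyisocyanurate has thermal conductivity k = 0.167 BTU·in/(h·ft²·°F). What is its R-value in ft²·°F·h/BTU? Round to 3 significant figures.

R = L/k = 4.8/0.167 = 28.74 ft²·°F·h/BTU

28.7 ft²·°F·h/BTU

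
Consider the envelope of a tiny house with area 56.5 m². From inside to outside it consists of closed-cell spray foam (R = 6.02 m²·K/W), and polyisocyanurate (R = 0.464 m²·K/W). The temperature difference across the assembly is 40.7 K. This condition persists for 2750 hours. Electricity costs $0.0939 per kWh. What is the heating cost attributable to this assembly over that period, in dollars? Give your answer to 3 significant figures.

91.6 dollars

R_total = 6.02 + 0.464 = 6.484 m²·K/W
Q = 56.5 × 40.7 / 6.484 = 354.6 W
E = 354.6 W × 2750 h / 1000 = 975.3 kWh
Cost = 975.3 × 0.0939 = $91.58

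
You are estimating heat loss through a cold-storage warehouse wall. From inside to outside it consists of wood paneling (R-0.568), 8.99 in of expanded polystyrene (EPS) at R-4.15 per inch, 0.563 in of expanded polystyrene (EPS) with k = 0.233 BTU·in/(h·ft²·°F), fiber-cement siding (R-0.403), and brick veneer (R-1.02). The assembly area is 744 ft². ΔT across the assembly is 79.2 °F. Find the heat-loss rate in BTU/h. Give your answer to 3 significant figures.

8.99 × 4.15 = 37.31
0.563/0.233 = 2.416
R_total = 0.568 + 37.31 + 2.416 + 0.403 + 1.02 = 41.72 ft²·°F·h/BTU
Q = A·ΔT/R = 744 × 79.2 / 41.72 = 1413 BTU/h

1410 BTU/h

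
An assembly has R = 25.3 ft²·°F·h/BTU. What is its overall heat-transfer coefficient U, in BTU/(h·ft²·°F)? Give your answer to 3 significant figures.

0.0395 BTU/(h·ft²·°F)

U = 1/R = 1/25.3 = 0.03953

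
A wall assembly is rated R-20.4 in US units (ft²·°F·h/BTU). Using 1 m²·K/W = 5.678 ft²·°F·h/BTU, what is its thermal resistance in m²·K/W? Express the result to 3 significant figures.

3.59 m²·K/W

R_SI = 20.4/5.678 = 3.593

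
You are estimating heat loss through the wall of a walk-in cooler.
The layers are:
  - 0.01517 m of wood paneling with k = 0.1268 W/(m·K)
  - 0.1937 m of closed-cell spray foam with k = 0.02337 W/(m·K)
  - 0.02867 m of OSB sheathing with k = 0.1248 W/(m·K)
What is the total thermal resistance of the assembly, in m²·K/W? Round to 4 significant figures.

8.638 m²·K/W

0.01517/0.1268 = 0.11964
0.1937/0.02337 = 8.2884
0.02867/0.1248 = 0.22973
R_total = 0.11964 + 8.2884 + 0.22973 = 8.6378 m²·K/W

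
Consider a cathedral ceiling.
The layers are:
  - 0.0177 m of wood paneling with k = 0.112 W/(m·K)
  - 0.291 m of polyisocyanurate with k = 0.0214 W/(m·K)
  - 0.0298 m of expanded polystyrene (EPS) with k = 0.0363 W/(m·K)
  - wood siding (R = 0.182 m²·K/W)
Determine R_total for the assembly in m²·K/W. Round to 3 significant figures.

14.8 m²·K/W

0.0177/0.112 = 0.158
0.291/0.0214 = 13.6
0.0298/0.0363 = 0.8209
R_total = 0.158 + 13.6 + 0.8209 + 0.182 = 14.76 m²·K/W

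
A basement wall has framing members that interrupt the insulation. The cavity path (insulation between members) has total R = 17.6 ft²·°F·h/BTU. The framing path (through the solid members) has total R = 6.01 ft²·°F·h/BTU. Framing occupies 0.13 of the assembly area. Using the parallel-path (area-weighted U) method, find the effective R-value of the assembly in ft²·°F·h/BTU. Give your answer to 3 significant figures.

U_eff = 0.87/17.6 + 0.13/6.01 = 0.04943 + 0.02163 = 0.07106
R_eff = 1/U_eff = 14.07 ft²·°F·h/BTU

14.1 ft²·°F·h/BTU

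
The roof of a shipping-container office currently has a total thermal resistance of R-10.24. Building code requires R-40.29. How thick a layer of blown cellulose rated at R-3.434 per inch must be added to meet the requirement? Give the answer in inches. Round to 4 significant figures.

8.751 in

ΔR = 40.29 − 10.24 = 30.05 ft²·°F·h/BTU
L = ΔR / (R/in) = 30.05/3.434 = 8.7507 in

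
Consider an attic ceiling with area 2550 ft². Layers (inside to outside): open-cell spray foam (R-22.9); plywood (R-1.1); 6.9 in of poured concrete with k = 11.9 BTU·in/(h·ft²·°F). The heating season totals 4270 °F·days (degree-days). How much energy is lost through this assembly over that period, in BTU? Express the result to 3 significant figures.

10600000 BTU

6.9/11.9 = 0.5798
R_total = 22.9 + 1.1 + 0.5798 = 24.58 ft²·°F·h/BTU
E = A × HDD × 24 / R = 2550 × 4270 × 24 / 24.58 = 10630000 BTU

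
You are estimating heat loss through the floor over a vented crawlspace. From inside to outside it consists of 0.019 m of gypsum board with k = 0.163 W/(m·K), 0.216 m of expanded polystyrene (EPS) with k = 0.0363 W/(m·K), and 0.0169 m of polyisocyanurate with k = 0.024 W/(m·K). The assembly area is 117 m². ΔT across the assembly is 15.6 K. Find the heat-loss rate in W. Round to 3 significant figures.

0.019/0.163 = 0.1166
0.216/0.0363 = 5.95
0.0169/0.024 = 0.7042
R_total = 0.1166 + 5.95 + 0.7042 = 6.771 m²·K/W
Q = A·ΔT/R = 117 × 15.6 / 6.771 = 269.6 W

270 W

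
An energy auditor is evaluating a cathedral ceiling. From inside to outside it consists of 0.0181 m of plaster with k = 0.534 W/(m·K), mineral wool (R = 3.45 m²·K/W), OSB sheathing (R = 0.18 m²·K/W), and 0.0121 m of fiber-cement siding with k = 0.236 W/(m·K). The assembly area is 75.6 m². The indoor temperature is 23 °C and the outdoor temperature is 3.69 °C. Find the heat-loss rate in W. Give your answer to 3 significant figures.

393 W

0.0181/0.534 = 0.0339
0.0121/0.236 = 0.05127
R_total = 0.0339 + 3.45 + 0.18 + 0.05127 = 3.715 m²·K/W
Q = A·ΔT/R = 75.6 × (23 − 3.69) / 3.715 = 392.9 W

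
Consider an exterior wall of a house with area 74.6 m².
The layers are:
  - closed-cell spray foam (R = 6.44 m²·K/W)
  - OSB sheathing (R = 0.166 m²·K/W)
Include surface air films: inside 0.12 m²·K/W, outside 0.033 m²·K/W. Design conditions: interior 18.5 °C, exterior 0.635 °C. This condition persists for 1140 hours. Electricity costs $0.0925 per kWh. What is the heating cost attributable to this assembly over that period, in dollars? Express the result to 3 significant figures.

20.8 dollars

R_total = 0.12 + 6.44 + 0.166 + 0.033 = 6.759 m²·K/W
Q = 74.6 × (18.5 − 0.635) / 6.759 = 197.2 W
E = 197.2 W × 1140 h / 1000 = 224.8 kWh
Cost = 224.8 × 0.0925 = $20.79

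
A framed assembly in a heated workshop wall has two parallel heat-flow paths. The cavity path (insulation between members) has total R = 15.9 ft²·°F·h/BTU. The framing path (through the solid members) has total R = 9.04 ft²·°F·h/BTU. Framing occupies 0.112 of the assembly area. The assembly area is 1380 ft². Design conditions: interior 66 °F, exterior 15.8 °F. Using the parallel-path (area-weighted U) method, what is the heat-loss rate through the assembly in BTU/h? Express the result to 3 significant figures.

U_eff = 0.888/15.9 + 0.112/9.04 = 0.05585 + 0.01239 = 0.06824
R_eff = 1/U_eff = 14.65 ft²·°F·h/BTU
Q = 1380 × (66 − 15.8) / 14.65 = 4727 BTU/h

4730 BTU/h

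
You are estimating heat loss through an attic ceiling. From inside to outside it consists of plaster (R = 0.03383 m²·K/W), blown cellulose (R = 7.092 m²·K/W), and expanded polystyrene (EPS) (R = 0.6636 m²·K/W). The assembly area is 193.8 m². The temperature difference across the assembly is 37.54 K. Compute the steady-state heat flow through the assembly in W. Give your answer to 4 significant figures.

934.0 W

R_total = 0.03383 + 7.092 + 0.6636 = 7.7894 m²·K/W
Q = A·ΔT/R = 193.8 × 37.54 / 7.7894 = 933.99 W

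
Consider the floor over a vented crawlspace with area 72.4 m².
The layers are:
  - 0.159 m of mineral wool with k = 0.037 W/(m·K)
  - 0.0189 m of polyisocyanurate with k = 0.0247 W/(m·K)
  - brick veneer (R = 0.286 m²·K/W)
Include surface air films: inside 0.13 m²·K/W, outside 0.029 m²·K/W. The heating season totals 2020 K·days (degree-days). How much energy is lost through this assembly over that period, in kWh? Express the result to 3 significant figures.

637 kWh

0.159/0.037 = 4.297
0.0189/0.0247 = 0.7652
R_total = 0.13 + 4.297 + 0.7652 + 0.286 + 0.029 = 5.507 m²·K/W
E = A × HDD × 24 / R / 1000 = 72.4 × 2020 × 24 / 5.507 / 1000 = 637.3 kWh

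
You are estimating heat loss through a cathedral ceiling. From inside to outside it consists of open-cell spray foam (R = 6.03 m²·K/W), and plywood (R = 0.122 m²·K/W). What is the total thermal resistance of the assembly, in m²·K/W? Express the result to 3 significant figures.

R_total = 6.03 + 0.122 = 6.152 m²·K/W

6.15 m²·K/W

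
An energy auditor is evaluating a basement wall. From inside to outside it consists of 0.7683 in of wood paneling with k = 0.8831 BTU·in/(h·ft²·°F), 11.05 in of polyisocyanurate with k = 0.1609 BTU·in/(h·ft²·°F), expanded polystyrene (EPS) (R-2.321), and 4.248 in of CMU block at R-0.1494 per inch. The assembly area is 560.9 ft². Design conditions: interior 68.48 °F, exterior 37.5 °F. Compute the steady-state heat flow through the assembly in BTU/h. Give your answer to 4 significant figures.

0.7683/0.8831 = 0.87
11.05/0.1609 = 68.676
4.248 × 0.1494 = 0.63465
R_total = 0.87 + 68.676 + 2.321 + 0.63465 = 72.502 ft²·°F·h/BTU
Q = A·ΔT/R = 560.9 × (68.48 − 37.5) / 72.502 = 239.67 BTU/h

239.7 BTU/h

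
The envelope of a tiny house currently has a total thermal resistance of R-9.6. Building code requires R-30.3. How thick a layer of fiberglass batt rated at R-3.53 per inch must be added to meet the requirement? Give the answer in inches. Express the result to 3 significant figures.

ΔR = 30.3 − 9.6 = 20.7 ft²·°F·h/BTU
L = ΔR / (R/in) = 20.7/3.53 = 5.864 in

5.86 in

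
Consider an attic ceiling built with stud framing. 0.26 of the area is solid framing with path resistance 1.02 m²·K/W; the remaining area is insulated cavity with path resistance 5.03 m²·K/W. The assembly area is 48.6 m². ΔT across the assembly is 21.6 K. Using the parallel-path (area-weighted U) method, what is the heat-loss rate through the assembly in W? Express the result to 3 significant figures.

422 W

U_eff = 0.74/5.03 + 0.26/1.02 = 0.1471 + 0.2549 = 0.402
R_eff = 1/U_eff = 2.487 m²·K/W
Q = 48.6 × 21.6 / 2.487 = 422 W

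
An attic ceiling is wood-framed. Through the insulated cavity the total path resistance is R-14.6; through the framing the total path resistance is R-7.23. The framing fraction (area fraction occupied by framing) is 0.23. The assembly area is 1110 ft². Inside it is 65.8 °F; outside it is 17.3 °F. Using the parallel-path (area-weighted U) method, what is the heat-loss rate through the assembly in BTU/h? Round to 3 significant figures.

U_eff = 0.77/14.6 + 0.23/7.23 = 0.05274 + 0.03181 = 0.08455
R_eff = 1/U_eff = 11.83 ft²·°F·h/BTU
Q = 1110 × (65.8 − 17.3) / 11.83 = 4552 BTU/h

4550 BTU/h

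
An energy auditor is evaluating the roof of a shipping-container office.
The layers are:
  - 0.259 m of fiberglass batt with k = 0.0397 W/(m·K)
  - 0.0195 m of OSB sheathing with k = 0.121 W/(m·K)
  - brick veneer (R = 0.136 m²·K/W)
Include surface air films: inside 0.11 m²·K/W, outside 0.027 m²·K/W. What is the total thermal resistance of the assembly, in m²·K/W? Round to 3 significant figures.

0.259/0.0397 = 6.524
0.0195/0.121 = 0.1612
R_total = 0.11 + 6.524 + 0.1612 + 0.136 + 0.027 = 6.958 m²·K/W

6.96 m²·K/W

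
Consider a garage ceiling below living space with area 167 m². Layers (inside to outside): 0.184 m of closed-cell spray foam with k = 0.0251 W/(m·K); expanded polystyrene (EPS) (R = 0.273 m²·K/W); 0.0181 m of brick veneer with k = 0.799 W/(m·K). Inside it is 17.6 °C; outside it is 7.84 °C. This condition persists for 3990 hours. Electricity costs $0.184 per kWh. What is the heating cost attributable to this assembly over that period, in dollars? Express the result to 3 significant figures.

157 dollars

0.184/0.0251 = 7.331
0.0181/0.799 = 0.02265
R_total = 7.331 + 0.273 + 0.02265 = 7.626 m²·K/W
Q = 167 × (17.6 − 7.84) / 7.626 = 213.7 W
E = 213.7 W × 3990 h / 1000 = 852.8 kWh
Cost = 852.8 × 0.184 = $156.9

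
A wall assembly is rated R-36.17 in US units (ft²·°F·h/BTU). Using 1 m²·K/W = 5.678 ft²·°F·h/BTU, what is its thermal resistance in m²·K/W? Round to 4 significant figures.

6.370 m²·K/W

R_SI = 36.17/5.678 = 6.3702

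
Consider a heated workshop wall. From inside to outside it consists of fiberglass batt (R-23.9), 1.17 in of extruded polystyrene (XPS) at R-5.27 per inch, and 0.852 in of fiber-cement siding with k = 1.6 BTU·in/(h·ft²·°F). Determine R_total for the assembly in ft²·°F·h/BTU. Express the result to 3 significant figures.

30.6 ft²·°F·h/BTU

1.17 × 5.27 = 6.166
0.852/1.6 = 0.5325
R_total = 23.9 + 6.166 + 0.5325 = 30.6 ft²·°F·h/BTU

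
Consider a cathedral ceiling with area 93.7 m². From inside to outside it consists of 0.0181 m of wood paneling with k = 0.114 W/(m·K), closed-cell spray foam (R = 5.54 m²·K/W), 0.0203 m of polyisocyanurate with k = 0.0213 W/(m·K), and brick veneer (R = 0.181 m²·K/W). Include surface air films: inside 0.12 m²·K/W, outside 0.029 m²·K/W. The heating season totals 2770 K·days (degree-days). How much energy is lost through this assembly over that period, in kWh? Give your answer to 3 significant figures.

0.0181/0.114 = 0.1588
0.0203/0.0213 = 0.9531
R_total = 0.12 + 0.1588 + 5.54 + 0.9531 + 0.181 + 0.029 = 6.982 m²·K/W
E = A × HDD × 24 / R / 1000 = 93.7 × 2770 × 24 / 6.982 / 1000 = 892.2 kWh

892 kWh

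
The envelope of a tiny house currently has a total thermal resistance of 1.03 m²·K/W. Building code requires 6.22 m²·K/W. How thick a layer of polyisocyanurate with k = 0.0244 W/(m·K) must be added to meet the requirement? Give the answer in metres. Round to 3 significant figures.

ΔR = 6.22 − 1.03 = 5.19 m²·K/W
L = ΔR × k = 5.19 × 0.0244 = 0.1266 m

0.127 m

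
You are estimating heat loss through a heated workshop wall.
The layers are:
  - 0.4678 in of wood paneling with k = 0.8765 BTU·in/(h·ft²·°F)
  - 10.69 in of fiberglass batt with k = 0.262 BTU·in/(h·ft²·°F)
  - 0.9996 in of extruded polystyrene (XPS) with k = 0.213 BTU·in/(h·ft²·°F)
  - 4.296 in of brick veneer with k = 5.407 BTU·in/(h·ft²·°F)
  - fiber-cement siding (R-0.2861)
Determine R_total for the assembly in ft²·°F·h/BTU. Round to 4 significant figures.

0.4678/0.8765 = 0.53371
10.69/0.262 = 40.802
0.9996/0.213 = 4.693
4.296/5.407 = 0.79453
R_total = 0.53371 + 40.802 + 4.693 + 0.79453 + 0.2861 = 47.109 ft²·°F·h/BTU

47.11 ft²·°F·h/BTU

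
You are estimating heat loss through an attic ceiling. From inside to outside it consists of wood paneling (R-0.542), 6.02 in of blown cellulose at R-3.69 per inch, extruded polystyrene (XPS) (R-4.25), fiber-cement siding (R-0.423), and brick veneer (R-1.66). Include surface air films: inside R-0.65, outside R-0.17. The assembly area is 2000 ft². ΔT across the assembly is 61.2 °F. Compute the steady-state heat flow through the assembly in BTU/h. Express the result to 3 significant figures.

4090 BTU/h

6.02 × 3.69 = 22.21
R_total = 0.65 + 0.542 + 22.21 + 4.25 + 0.423 + 1.66 + 0.17 = 29.91 ft²·°F·h/BTU
Q = A·ΔT/R = 2000 × 61.2 / 29.91 = 4092 BTU/h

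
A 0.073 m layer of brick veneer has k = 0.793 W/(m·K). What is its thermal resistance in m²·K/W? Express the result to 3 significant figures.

R = L/k = 0.073/0.793 = 0.09206 m²·K/W

0.0921 m²·K/W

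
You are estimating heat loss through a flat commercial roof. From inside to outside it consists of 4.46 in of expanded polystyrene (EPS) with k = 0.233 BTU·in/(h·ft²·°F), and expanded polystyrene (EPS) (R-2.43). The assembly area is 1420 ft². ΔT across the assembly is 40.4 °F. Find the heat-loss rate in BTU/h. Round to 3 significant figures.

2660 BTU/h

4.46/0.233 = 19.14
R_total = 19.14 + 2.43 = 21.57 ft²·°F·h/BTU
Q = A·ΔT/R = 1420 × 40.4 / 21.57 = 2659 BTU/h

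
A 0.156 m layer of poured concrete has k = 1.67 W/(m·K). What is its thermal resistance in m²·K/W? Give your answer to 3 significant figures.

0.0934 m²·K/W

R = L/k = 0.156/1.67 = 0.09341 m²·K/W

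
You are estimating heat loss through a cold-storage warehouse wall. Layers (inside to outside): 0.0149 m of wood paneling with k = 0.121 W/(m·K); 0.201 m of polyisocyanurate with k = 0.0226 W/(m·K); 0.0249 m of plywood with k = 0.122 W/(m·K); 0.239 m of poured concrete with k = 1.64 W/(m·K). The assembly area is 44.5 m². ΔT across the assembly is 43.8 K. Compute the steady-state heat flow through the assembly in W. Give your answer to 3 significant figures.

0.0149/0.121 = 0.1231
0.201/0.0226 = 8.894
0.0249/0.122 = 0.2041
0.239/1.64 = 0.1457
R_total = 0.1231 + 8.894 + 0.2041 + 0.1457 = 9.367 m²·K/W
Q = A·ΔT/R = 44.5 × 43.8 / 9.367 = 208.1 W

208 W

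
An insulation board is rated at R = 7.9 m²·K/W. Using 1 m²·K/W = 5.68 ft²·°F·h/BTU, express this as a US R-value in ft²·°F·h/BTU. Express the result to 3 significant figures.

R_US = 7.9 × 5.68 = 44.87

44.9 ft²·°F·h/BTU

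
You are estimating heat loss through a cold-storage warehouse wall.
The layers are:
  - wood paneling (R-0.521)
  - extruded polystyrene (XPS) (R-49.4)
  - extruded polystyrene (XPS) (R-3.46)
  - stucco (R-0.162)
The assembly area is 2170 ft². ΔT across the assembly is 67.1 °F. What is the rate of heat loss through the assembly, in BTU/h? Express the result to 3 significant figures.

2720 BTU/h

R_total = 0.521 + 49.4 + 3.46 + 0.162 = 53.54 ft²·°F·h/BTU
Q = A·ΔT/R = 2170 × 67.1 / 53.54 = 2719 BTU/h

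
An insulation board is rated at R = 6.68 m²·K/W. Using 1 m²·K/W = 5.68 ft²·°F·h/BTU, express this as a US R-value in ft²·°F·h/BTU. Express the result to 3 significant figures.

R_US = 6.68 × 5.68 = 37.94

37.9 ft²·°F·h/BTU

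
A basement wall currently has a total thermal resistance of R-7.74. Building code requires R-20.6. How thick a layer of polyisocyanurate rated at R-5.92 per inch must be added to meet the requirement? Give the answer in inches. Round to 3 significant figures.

2.17 in

ΔR = 20.6 − 7.74 = 12.86 ft²·°F·h/BTU
L = ΔR / (R/in) = 12.86/5.92 = 2.172 in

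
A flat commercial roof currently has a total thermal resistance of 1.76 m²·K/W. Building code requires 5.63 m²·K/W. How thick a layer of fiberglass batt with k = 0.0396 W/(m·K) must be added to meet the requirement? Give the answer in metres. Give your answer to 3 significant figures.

ΔR = 5.63 − 1.76 = 3.87 m²·K/W
L = ΔR × k = 3.87 × 0.0396 = 0.1533 m

0.153 m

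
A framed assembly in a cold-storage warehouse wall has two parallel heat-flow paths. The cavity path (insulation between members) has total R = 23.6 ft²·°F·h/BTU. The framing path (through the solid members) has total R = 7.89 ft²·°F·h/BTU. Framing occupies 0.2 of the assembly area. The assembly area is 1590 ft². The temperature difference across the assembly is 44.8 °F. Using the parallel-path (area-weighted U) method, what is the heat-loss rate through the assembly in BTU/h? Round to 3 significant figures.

U_eff = 0.8/23.6 + 0.2/7.89 = 0.0339 + 0.02535 = 0.05925
R_eff = 1/U_eff = 16.88 ft²·°F·h/BTU
Q = 1590 × 44.8 / 16.88 = 4220 BTU/h

4220 BTU/h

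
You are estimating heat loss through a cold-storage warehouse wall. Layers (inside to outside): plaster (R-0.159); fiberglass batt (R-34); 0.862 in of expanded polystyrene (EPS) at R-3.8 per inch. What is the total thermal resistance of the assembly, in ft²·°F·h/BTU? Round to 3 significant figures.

0.862 × 3.8 = 3.276
R_total = 0.159 + 34 + 3.276 = 37.43 ft²·°F·h/BTU

37.4 ft²·°F·h/BTU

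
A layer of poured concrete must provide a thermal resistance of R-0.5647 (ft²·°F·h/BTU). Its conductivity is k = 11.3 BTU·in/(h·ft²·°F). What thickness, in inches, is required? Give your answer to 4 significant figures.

6.381 in

L = R × k = 0.5647 × 11.3 = 6.3811 in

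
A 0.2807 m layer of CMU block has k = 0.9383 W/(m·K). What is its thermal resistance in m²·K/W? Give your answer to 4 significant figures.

0.2992 m²·K/W

R = L/k = 0.2807/0.9383 = 0.29916 m²·K/W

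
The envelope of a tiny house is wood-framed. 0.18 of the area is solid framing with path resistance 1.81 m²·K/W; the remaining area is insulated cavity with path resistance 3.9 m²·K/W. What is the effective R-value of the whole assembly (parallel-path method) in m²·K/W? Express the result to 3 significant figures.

3.23 m²·K/W

U_eff = 0.82/3.9 + 0.18/1.81 = 0.2103 + 0.09945 = 0.3097
R_eff = 1/U_eff = 3.229 m²·K/W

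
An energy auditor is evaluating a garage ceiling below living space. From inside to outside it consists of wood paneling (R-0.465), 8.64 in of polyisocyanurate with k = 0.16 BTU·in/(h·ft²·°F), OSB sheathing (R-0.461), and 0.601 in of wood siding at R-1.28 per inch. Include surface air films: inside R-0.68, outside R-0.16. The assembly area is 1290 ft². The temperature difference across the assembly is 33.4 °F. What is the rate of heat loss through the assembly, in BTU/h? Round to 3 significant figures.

8.64/0.16 = 54
0.601 × 1.28 = 0.7693
R_total = 0.68 + 0.465 + 54 + 0.461 + 0.7693 + 0.16 = 56.54 ft²·°F·h/BTU
Q = A·ΔT/R = 1290 × 33.4 / 56.54 = 762.1 BTU/h

762 BTU/h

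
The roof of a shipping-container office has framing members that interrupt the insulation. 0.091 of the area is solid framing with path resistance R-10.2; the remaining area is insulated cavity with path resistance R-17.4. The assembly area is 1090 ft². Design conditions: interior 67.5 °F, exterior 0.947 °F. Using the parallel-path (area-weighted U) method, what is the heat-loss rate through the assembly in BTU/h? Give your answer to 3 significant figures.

U_eff = 0.909/17.4 + 0.091/10.2 = 0.05224 + 0.008922 = 0.06116
R_eff = 1/U_eff = 16.35 ft²·°F·h/BTU
Q = 1090 × (67.5 − 0.947) / 16.35 = 4437 BTU/h

4440 BTU/h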